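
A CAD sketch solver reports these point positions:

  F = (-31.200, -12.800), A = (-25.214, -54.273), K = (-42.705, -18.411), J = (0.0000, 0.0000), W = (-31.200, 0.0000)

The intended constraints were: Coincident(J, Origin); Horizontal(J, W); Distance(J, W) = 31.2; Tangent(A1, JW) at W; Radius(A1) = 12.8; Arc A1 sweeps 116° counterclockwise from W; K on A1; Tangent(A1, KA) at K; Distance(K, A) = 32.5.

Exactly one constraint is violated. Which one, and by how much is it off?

Distance(K, A) = 32.5 — off by 7.40.

J = (0.00, 0.00) ✓; J.y = 0.00, W.y = 0.00 ✓; |JW| = 31.20 ✓; ∠(FW, WJ) = 90.00° ✓; |FW| = 12.80 ✓; bearing(F→K) − bearing(F→W) = 116.0° ✓; |FK| = 12.80 ✓; ∠(FK, KA) = 90.00° ✓; |KA| = 39.90 ✗.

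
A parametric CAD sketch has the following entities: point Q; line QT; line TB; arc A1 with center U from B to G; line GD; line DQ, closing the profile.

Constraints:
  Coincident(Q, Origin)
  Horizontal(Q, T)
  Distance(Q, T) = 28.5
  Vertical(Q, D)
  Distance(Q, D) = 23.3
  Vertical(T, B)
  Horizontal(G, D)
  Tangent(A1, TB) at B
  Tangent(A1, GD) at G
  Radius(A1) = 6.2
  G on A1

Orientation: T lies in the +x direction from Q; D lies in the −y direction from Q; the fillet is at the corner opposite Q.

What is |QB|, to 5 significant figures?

33.236

Q is at the origin; QT is horizontal with |QT| = 28.5 and T on the +x side, so T = (28.500, 0.0000). QD is vertical with |QD| = 23.3 and D on the −y side, so D = (0.0000, -23.300). The virtual corner opposite Q is at (28.500, -23.300). The tangent condition forces UB to be normal to TB and the tangent condition forces UG to be normal to GD, with radius 6.2, so the center U sits 6.2 in from both sides at U = (22.300, -17.100). That places the tangent points at B = (28.500, -17.100) on TB and G = (22.300, -23.300) on GD. Then |QB| = |B − Q| = 33.236.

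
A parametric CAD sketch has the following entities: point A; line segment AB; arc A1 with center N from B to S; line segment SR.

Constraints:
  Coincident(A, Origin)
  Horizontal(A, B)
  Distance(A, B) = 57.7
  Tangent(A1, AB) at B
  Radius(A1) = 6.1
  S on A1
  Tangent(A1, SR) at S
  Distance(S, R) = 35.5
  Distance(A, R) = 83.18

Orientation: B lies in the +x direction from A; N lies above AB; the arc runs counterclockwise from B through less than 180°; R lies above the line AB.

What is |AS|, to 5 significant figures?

63.685

Checks: |NB| = 6.100 ✓; |NS| = 6.100 ✓; ∠(NS, SR) = 90.00° ✓; |SR| = 35.50 ✓; |AR| = 83.18 ✓.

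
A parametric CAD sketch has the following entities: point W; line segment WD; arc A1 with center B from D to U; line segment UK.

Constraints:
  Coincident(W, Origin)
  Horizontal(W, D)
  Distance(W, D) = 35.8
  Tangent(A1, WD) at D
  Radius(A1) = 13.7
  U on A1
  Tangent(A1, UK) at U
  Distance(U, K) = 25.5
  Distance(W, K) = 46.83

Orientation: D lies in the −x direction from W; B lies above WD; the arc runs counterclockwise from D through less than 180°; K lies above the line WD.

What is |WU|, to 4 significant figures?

26.60

Checks: |BU| = 13.70 ✓; ∠(BU, UK) = 90.00° ✓; |UK| = 25.50 ✓; |WK| = 46.83 ✓.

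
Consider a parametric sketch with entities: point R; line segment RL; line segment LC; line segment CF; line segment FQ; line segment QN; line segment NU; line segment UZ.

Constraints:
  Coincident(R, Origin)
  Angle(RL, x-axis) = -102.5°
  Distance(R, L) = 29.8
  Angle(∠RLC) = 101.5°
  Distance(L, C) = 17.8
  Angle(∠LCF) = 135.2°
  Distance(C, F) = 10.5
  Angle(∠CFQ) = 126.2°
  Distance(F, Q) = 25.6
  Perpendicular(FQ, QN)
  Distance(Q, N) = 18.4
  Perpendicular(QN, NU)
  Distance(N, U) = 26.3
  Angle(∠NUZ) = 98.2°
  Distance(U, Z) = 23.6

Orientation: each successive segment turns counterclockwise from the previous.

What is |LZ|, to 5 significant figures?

31.036

R is at the origin; RL runs at -102.5° with length 29.8, so L = (-6.4499, -29.094). ∠RLC = 101.5° gives LC at -24.000° from the x-axis; with |LC| = 17.8, C = (9.8112, -36.334). ∠LCF = 135.2° gives CF at 20.800° from the x-axis; with |CF| = 10.5, F = (19.627, -32.605). ∠CFQ = 126.2° gives FQ at 74.600° from the x-axis; with |FQ| = 25.6, Q = (26.425, -7.9241). FQ is perpendicular to QN, so QN runs at 164.60°; with |QN| = 18.4, N = (8.6858, -3.0378). The perpendicularity gives NU at right angles to QN, so NU runs at -105.40°; with |NU| = 26.3, U = (1.7016, -28.394). ∠NUZ = 98.2° gives UZ at -23.600° from the x-axis; with |UZ| = 23.6, Z = (23.328, -37.842). Then |LZ| = |Z − L| = 31.036.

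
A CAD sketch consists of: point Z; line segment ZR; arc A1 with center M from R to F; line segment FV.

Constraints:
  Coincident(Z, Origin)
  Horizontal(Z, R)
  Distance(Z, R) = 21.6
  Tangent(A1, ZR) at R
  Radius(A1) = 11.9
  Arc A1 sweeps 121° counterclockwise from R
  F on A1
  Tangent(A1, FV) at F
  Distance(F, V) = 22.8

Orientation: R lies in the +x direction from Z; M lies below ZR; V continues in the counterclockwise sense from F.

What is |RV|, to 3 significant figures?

37.6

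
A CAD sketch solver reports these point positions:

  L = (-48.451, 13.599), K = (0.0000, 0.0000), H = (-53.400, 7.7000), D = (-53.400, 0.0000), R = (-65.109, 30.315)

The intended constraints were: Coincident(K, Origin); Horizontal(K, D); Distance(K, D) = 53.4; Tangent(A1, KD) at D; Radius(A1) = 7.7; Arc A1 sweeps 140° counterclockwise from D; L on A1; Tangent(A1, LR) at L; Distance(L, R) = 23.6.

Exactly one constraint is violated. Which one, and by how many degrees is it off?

Tangent(A1, LR) at L — off by 5.10°.

K = (0.00, 0.00) ✓; K.y = 0.00, D.y = 0.00 ✓; |KD| = 53.40 ✓; ∠(HD, DK) = 90.00° ✓; |HD| = 7.700 ✓; bearing(H→L) − bearing(H→D) = 140.0° ✓; |HL| = 7.700 ✓; ∠(HL, LR) = 95.10° ✗; |LR| = 23.60 ✓.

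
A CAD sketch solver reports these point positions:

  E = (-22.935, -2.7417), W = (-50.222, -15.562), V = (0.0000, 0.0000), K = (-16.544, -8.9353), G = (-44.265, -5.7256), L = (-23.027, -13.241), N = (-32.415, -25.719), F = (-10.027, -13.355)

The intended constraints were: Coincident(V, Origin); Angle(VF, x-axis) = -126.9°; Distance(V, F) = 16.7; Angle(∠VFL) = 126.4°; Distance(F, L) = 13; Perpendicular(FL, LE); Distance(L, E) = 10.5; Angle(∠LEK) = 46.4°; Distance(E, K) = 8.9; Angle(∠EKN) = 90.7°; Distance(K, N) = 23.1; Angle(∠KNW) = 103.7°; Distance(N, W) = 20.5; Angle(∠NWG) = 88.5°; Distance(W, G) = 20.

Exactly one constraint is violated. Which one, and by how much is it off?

Distance(W, G) = 20 — off by 8.50.

V = (0.00, 0.00) ✓; VF at -126.9° ✓; |VF| = 16.70 ✓; ∠VFL = 126.4° ✓; |FL| = 13.00 ✓; ∠(FL, LE) = 90.00° ✓; |LE| = 10.50 ✓; ∠LEK = 46.40° ✓; |EK| = 8.900 ✓; ∠EKN = 90.70° ✓; |KN| = 23.10 ✓; ∠KNW = 103.7° ✓; |NW| = 20.50 ✓; ∠NWG = 88.50° ✓; |WG| = 11.50 ✗.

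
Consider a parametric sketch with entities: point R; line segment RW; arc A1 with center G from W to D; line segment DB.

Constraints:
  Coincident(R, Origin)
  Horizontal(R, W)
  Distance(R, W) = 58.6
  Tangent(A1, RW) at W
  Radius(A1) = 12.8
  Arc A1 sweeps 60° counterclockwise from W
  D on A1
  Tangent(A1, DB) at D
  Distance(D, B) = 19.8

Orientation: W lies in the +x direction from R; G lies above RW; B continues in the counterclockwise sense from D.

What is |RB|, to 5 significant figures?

82.996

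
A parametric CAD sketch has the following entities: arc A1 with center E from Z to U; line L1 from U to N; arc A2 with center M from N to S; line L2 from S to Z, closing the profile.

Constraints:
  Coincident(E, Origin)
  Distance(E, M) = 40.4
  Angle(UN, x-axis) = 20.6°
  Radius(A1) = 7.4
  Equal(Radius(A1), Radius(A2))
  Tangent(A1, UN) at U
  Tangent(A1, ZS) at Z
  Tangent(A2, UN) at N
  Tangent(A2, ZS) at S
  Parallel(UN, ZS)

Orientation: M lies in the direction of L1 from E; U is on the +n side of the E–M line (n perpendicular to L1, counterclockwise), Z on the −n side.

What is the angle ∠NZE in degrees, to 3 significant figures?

69.9°

Tangency of A1 to both parallel lines with radius 7.4 puts U and Z at E ± 7.4·n: U = (-2.60, 6.93), Z = (2.60, -6.93). Equal radii place N and S the same way about M: N = M + 7.4·n = (35.2, 21.1), S = M − 7.4·n = (40.4, 7.29). Then cos ∠NZE = ZN·ZE / (|ZN||ZE|), giving 69.9°.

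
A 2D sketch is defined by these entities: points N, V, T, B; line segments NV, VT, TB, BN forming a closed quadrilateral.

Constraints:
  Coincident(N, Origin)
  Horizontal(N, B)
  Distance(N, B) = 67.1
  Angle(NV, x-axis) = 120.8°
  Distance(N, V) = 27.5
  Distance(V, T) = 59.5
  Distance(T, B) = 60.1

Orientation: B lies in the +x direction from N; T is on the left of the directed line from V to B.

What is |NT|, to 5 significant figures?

64.794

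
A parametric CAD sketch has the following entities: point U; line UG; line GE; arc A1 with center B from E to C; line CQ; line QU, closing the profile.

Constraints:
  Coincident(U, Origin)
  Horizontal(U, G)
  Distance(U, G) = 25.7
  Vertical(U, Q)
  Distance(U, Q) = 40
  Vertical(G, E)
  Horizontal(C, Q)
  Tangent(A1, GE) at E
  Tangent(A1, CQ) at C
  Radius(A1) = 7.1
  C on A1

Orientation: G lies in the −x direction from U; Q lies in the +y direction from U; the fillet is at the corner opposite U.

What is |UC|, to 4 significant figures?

44.11

U is at the origin; UG is horizontal with |UG| = 25.7 and G on the −x side, so G = (-25.70, 0.000). U and Q share the same x with |UQ| = 40.0 and Q on the +y side, so Q = (0.000, 40.00). The virtual corner opposite U is at (-25.70, 40.00). Tangency of A1 to GE means the radius BE is perpendicular to GE and tangency of A1 to CQ means the radius BC is perpendicular to CQ, with radius 7.1, so the center B sits 7.1 in from both sides at B = (-18.60, 32.90). That places the tangent points at E = (-25.70, 32.90) on GE and C = (-18.60, 40.00) on CQ. Then |UC| = |C − U| = 44.11.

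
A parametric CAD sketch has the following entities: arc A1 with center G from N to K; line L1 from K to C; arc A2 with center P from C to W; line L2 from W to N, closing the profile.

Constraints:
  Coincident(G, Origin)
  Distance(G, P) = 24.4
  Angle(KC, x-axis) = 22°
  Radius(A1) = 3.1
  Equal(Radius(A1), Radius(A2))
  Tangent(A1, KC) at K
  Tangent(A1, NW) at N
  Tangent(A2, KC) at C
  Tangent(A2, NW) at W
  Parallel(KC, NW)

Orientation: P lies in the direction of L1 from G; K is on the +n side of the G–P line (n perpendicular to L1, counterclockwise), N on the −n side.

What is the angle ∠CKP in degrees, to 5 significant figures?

7.2406°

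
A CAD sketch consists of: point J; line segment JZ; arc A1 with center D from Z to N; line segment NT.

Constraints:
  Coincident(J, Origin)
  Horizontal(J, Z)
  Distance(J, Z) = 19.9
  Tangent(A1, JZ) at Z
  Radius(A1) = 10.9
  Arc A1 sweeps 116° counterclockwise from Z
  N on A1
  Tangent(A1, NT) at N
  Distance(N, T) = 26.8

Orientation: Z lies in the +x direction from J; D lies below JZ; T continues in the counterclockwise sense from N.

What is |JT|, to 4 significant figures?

45.37

J is at the origin; J and Z share the same y with |JZ| = 19.9 and Z on the +x side, so Z = (19.90, 0.000). A1 meets JZ tangentially, so DZ is at right angles to JZ, so D = Z + (0, -10.9) = (19.90, -10.90). On A1, Z sits at bearing 90° from D; a 116° counterclockwise sweep puts N at bearing 206°, so N = D + 10.9·(cos 206°, sin 206°) = (10.10, -15.68). Tangency of A1 to NT means the radius DN is perpendicular to NT, so NT runs along (−sin 206°, cos 206°); with |NT| = 26.8, T = (21.85, -39.77). Then |JT| = |T − J| = 45.37.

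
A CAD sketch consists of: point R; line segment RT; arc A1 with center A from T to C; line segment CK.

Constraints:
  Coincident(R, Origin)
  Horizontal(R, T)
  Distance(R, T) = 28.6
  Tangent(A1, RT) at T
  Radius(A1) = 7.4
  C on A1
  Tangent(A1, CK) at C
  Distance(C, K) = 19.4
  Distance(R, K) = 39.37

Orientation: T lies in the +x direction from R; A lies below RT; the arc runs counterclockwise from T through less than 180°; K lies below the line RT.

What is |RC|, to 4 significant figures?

23.63

Checks: R = (0.00, 0.00) ✓; |AC| = 7.400 ✓; ∠(AC, CK) = 90.00° ✓; |CK| = 19.40 ✓; |RK| = 39.37 ✓.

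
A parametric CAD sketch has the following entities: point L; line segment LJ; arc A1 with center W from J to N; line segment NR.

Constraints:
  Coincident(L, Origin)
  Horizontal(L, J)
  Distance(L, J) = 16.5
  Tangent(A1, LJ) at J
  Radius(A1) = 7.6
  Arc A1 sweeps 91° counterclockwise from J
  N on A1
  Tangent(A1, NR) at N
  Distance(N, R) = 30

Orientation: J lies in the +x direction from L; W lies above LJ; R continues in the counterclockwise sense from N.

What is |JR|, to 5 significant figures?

38.386

L is at the origin; LJ is horizontal with |LJ| = 16.5 and J on the +x side, so J = (16.500, 0.0000). Tangency of A1 to LJ means the radius WJ is perpendicular to LJ, so W = J + (0, 7.6) = (16.500, 7.6000). On A1, J sits at bearing -90° from W; a 91° counterclockwise sweep puts N at bearing 1°, so N = W + 7.6·(cos 1°, sin 1°) = (24.099, 7.7326). A1 meets NR tangentially, so WN is at right angles to NR, so NR runs along (−sin 1°, cos 1°); with |NR| = 30.0, R = (23.575, 37.728). Then |JR| = |R − J| = 38.386.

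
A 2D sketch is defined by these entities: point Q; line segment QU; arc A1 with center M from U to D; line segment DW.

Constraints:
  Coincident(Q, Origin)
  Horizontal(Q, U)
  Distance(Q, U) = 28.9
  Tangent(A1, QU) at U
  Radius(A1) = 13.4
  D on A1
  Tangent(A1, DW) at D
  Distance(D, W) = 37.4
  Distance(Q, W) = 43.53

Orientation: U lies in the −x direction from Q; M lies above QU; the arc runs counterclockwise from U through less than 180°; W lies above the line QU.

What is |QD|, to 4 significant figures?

18.50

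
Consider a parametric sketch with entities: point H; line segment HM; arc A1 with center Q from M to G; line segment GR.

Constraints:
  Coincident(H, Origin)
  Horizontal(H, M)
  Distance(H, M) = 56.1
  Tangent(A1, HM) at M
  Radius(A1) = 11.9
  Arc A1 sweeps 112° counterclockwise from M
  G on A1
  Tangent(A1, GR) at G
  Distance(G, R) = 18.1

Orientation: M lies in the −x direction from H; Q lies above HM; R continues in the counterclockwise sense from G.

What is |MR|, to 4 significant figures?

33.41

On A1, M sits at bearing -90° from Q; a 112° counterclockwise sweep puts G at bearing 22°, so G = Q + 11.9·(cos 22°, sin 22°) = (-45.07, 16.36). Tangency of A1 to GR means the radius QG is perpendicular to GR, so GR runs along (−sin 22°, cos 22°); with |GR| = 18.1, R = (-51.85, 33.14). Then |MR| = |R − M| = 33.41.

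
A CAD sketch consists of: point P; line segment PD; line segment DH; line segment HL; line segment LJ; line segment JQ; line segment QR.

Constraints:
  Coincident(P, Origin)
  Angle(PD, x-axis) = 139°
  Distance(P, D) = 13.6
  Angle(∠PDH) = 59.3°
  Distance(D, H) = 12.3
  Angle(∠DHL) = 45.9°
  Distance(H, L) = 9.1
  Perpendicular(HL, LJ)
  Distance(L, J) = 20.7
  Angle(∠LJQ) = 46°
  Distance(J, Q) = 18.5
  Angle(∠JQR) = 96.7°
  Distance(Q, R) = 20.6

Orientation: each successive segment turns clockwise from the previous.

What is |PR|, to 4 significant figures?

5.732

P is at the origin; PD runs at 139.0° with length 13.6, so D = (-10.26, 8.922). ∠PDH = 59.3° gives DH at 18.30° from the x-axis; with |DH| = 12.3, H = (1.414, 12.78). ∠DHL = 45.9° gives HL at -115.8° from the x-axis; with |HL| = 9.1, L = (-2.547, 4.592). The perpendicularity gives LJ at right angles to HL, so LJ runs at 154.2°; with |LJ| = 20.7, J = (-21.18, 13.60). ∠LJQ = 46.0° gives JQ at 20.20° from the x-axis; with |JQ| = 18.5, Q = (-3.821, 19.99). ∠JQR = 96.7° gives QR at -63.10° from the x-axis; with |QR| = 20.6, R = (5.499, 1.618). Then |PR| = |R − P| = 5.732.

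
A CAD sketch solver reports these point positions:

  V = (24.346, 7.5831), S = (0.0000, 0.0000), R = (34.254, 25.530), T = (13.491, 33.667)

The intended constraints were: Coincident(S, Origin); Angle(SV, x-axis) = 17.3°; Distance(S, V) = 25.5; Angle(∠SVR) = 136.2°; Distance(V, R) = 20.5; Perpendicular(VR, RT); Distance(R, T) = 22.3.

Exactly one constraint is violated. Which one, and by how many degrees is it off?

Perpendicular(VR, RT) — off by 7.50°.

S = (0.00, 0.00) ✓; SV at 17.30° ✓; |SV| = 25.50 ✓; ∠SVR = 136.2° ✓; |VR| = 20.50 ✓; ∠(VR, RT) = 97.50° ✗; |RT| = 22.30 ✓.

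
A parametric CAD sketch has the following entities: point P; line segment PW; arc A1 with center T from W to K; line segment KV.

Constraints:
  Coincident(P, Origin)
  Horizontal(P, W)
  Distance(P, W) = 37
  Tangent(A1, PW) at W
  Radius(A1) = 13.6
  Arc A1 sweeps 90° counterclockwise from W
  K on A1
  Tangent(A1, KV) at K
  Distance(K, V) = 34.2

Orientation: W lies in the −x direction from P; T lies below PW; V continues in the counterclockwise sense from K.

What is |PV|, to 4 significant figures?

69.61

P is at the origin; PW is horizontal with |PW| = 37.0 and W on the −x side, so W = (-37.00, 0.000). Tangency of A1 to PW means the radius TW is perpendicular to PW, so T = W + (0, -13.6) = (-37.00, -13.60). On A1, W sits at bearing 90° from T; a 90° counterclockwise sweep puts K at bearing 180°, so K = T + 13.6·(cos 180°, sin 180°) = (-50.60, -13.60). Tangency of A1 to KV means the radius TK is perpendicular to KV, so KV runs along (−sin 180°, cos 180°); with |KV| = 34.2, V = (-50.60, -47.80). Then |PV| = |V − P| = 69.61.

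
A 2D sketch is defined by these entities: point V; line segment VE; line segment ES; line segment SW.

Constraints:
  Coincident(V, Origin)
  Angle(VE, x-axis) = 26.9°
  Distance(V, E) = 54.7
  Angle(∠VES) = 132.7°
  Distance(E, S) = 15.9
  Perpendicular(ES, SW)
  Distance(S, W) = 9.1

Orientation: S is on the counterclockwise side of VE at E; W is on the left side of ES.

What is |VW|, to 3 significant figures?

61.4

∠VES = 132.7°, so ES runs at 26.9° + (180° − 132.7°) = 74.2° from the x-axis; with |ES| = 15.9, S = E + 15.9·(cos 74.2°, sin 74.2°) = (53.1, 40.0). ES ⟂ SW; with |SW| = 9.1 on the left of ES, W = S + 9.1·(-0.962, 0.272) = (44.4, 42.5). Then |VW| = |W − V| = 61.4.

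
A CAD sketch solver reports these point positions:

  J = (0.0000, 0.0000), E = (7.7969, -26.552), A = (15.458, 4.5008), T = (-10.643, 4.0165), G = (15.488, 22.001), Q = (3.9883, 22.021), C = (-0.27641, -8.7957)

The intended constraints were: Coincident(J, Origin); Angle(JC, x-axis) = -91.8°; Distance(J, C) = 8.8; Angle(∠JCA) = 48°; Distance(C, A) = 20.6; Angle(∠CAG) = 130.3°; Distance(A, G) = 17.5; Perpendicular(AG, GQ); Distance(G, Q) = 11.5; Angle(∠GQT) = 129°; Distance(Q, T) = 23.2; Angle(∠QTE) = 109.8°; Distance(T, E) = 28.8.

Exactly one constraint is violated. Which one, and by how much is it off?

Distance(T, E) = 28.8 — off by 6.90.

J = (0.00, 0.00) ✓; JC at -91.80° ✓; |JC| = 8.800 ✓; ∠JCA = 48.00° ✓; |CA| = 20.60 ✓; ∠CAG = 130.3° ✓; |AG| = 17.50 ✓; ∠(AG, GQ) = 90.00° ✓; |GQ| = 11.50 ✓; ∠GQT = 129.0° ✓; |QT| = 23.20 ✓; ∠QTE = 109.8° ✓; |TE| = 35.70 ✗.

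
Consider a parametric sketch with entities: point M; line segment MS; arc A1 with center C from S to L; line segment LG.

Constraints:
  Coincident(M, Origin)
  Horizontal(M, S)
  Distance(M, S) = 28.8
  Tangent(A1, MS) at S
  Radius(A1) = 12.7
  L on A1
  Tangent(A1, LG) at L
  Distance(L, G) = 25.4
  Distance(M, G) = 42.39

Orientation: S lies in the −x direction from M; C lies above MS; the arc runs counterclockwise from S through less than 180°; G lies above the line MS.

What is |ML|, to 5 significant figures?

20.902

Checks: |CL| = 12.70 ✓; ∠(CL, LG) = 90.00° ✓; |LG| = 25.40 ✓; |MG| = 42.39 ✓.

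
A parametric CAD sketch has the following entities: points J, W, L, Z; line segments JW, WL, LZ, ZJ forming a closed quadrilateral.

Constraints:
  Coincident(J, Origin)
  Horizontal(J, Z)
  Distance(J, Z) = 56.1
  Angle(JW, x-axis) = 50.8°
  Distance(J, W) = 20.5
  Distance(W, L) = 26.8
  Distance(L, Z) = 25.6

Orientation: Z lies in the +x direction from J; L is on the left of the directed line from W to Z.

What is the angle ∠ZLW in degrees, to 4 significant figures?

122.6°

J is at the origin; J and Z share the same y with |JZ| = 56.1 and Z in +x, so Z = (56.1, 0). JW runs at 50.8° with |JW| = 20.5, so W = (12.96, 15.89). L is determined by |WL| = 26.8 and |LZ| = 25.6 together: it lies at the intersection of circle(W, 26.8) and circle(Z, 25.6). With |WZ| = 45.98, the foot of the radical line on WZ is 23.67 from W and the perpendicular offset is √(26.8² − 23.67²) = 12.57. Taking the left-of-WZ solution: L = (39.51, 19.50).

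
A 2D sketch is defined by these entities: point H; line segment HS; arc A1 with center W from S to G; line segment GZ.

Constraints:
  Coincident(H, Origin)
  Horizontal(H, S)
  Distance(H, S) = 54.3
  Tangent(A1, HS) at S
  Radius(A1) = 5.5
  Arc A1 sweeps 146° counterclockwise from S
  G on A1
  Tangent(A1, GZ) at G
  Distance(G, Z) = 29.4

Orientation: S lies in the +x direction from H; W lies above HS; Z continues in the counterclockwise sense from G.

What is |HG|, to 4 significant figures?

58.25

Since A1 is tangent to HS there, WS ⟂ HS, so W = S + (0, 5.5) = (54.30, 5.500). On A1, S sits at bearing -90° from W; a 146° counterclockwise sweep puts G at bearing 56°, so G = W + 5.5·(cos 56°, sin 56°) = (57.38, 10.06). Then |HG| = |G − H| = 58.25.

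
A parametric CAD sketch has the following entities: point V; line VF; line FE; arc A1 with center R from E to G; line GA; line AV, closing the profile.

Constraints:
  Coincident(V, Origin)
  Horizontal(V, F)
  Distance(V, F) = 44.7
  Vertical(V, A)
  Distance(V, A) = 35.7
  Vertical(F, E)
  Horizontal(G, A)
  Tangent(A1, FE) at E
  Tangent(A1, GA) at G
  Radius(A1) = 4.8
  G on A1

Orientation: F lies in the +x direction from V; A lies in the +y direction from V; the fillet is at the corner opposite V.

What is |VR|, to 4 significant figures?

50.47

V is at the origin; V and F share the same y with |VF| = 44.7 and F on the +x side, so F = (44.70, 0.000). V and A share the same x with |VA| = 35.7 and A on the +y side, so A = (0.000, 35.70). The virtual corner opposite V is at (44.70, 35.70). The tangent condition forces RE to be normal to FE and A1 meets GA tangentially, so RG is at right angles to GA, with radius 4.8, so the center R sits 4.8 in from both sides at R = (39.90, 30.90). Then |VR| = |R − V| = 50.47.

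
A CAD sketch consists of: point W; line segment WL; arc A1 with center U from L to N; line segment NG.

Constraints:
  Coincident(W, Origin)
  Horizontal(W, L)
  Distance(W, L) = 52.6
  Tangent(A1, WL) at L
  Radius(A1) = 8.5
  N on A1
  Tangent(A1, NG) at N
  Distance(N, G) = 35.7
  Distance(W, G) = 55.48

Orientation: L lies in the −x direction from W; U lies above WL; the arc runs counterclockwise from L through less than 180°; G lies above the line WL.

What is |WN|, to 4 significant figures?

44.80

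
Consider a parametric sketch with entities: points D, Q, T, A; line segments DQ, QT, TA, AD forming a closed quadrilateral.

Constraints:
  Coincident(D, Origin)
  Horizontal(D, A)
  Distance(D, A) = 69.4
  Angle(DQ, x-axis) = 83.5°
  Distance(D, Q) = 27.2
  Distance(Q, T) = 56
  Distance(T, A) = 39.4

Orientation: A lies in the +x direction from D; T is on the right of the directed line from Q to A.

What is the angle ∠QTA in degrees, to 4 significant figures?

95.73°

Checks: |QT| = 56.00 ✓; |TA| = 39.40 ✓.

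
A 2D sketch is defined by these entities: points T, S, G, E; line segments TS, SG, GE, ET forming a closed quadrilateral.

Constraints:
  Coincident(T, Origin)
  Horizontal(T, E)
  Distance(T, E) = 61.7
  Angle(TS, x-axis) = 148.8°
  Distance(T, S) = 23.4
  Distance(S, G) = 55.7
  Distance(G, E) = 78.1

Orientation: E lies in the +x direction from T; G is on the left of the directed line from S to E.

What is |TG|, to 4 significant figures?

59.73

Checks: |SG| = 55.70 ✓; |GE| = 78.10 ✓.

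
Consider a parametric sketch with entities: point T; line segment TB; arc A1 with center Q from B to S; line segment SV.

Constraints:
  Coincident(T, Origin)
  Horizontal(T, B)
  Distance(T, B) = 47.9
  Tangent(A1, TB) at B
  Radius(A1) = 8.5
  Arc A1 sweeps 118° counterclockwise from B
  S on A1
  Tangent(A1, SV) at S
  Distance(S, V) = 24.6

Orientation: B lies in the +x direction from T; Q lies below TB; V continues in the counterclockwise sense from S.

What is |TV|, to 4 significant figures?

62.20

On A1, B sits at bearing 90° from Q; a 118° counterclockwise sweep puts S at bearing 208°, so S = Q + 8.5·(cos 208°, sin 208°) = (40.39, -12.49). Tangency of A1 to SV means the radius QS is perpendicular to SV, so SV runs along (−sin 208°, cos 208°); with |SV| = 24.6, V = (51.94, -34.21). Then |TV| = |V − T| = 62.20.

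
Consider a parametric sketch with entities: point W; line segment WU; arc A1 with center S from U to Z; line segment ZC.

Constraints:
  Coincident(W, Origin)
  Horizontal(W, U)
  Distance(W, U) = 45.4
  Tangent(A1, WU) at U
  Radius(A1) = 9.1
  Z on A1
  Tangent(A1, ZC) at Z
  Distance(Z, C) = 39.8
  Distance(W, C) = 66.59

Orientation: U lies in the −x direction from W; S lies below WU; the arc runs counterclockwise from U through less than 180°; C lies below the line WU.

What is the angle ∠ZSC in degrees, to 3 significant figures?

77.1°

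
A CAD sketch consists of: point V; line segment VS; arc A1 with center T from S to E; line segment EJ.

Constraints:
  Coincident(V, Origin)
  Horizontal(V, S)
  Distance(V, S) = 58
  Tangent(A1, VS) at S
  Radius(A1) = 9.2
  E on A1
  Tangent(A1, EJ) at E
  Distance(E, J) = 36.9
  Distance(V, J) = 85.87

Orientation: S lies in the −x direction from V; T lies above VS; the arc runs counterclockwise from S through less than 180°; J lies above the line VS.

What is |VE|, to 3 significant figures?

53.0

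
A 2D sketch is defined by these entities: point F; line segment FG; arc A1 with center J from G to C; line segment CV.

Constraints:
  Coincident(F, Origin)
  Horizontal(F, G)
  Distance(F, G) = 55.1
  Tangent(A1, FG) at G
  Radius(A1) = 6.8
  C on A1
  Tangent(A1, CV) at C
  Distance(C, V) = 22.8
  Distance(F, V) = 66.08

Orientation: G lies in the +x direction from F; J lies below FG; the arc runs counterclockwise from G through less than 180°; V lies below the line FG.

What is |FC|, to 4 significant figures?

49.91

Checks: F = (0.00, 0.00) ✓; |JC| = 6.800 ✓; ∠(JC, CV) = 90.00° ✓; |CV| = 22.80 ✓; |FV| = 66.08 ✓.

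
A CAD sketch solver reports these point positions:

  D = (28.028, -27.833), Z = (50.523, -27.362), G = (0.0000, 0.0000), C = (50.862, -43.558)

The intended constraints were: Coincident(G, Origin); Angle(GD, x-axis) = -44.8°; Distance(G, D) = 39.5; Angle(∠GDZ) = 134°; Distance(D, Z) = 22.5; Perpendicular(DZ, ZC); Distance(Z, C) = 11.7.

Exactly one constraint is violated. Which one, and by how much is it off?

Distance(Z, C) = 11.7 — off by 4.50.

G = (0.00, 0.00) ✓; GD at -44.80° ✓; |GD| = 39.50 ✓; ∠GDZ = 134.0° ✓; |DZ| = 22.50 ✓; ∠(DZ, ZC) = 90.00° ✓; |ZC| = 16.20 ✗.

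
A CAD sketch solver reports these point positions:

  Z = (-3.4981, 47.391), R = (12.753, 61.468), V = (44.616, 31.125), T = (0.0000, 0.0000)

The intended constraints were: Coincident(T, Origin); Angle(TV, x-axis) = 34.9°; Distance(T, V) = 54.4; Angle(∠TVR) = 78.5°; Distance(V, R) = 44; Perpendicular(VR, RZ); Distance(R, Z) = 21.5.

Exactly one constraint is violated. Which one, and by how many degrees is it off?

Perpendicular(VR, RZ) — off by 5.50°.

T = (0.00, 0.00) ✓; TV at 34.90° ✓; |TV| = 54.40 ✓; ∠TVR = 78.50° ✓; |VR| = 44.00 ✓; ∠(VR, RZ) = 84.50° ✗; |RZ| = 21.50 ✓.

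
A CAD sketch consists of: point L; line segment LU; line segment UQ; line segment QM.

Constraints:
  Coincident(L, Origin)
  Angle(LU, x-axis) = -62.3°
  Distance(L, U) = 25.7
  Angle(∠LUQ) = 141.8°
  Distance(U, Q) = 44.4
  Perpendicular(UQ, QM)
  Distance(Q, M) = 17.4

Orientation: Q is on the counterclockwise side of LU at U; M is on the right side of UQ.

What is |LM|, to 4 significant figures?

72.67

L is at the origin; LU runs at -62.3° with length 25.7, so U = 25.7·(cos -62.3°, sin -62.3°) = (11.95, -22.75). ∠LUQ = 141.8°, so UQ runs at -62.3° + (180° − 141.8°) = -24.10° from the x-axis; with |UQ| = 44.4, Q = U + 44.4·(cos -24.10°, sin -24.10°) = (52.48, -40.88). UQ ⟂ QM; with |QM| = 17.4 on the right of UQ, M = Q + 17.4·(-0.4083, -0.9128) = (45.37, -56.77). Then |LM| = |M − L| = 72.67.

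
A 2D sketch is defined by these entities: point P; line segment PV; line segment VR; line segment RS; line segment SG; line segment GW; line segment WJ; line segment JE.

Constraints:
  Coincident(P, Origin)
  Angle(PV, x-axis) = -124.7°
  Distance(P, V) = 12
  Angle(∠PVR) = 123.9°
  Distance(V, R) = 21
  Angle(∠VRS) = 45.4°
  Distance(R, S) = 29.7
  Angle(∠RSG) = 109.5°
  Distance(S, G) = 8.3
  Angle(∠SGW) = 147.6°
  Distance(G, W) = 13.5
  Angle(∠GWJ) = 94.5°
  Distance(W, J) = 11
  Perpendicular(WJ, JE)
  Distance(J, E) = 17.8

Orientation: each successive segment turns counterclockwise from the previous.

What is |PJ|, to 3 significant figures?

10.4

P is at the origin; PV runs at -124.7° with length 12.0, so V = (-6.83, -9.87). ∠PVR = 123.9° gives VR at -68.6° from the x-axis; with |VR| = 21.0, R = (0.831, -29.4). ∠VRS = 45.4° gives RS at 66.0° from the x-axis; with |RS| = 29.7, S = (12.9, -2.29). ∠RSG = 109.5° gives SG at 136° from the x-axis; with |SG| = 8.3, G = (6.89, 3.43). ∠SGW = 147.6° gives GW at 169° from the x-axis; with |GW| = 13.5, W = (-6.36, 6.03). ∠GWJ = 94.5° gives WJ at -106° from the x-axis; with |WJ| = 11.0, J = (-9.32, -4.57). Then |PJ| = |J − P| = 10.4.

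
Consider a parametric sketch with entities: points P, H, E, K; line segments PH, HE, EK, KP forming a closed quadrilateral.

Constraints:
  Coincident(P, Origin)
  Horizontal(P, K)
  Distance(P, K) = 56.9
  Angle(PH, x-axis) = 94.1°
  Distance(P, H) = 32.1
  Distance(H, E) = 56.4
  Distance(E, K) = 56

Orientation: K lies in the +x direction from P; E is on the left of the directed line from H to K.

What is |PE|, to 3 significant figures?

74.0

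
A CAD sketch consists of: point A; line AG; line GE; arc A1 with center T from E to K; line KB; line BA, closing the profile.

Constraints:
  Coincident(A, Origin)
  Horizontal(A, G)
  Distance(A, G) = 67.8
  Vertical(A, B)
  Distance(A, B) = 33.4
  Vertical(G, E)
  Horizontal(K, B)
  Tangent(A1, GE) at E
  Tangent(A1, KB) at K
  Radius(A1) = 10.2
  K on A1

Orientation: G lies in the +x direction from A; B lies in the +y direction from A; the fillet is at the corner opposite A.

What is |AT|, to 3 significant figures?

62.1

AB is vertical with |AB| = 33.4 and B on the +y side, so B = (0.00, 33.4). The virtual corner opposite A is at (67.8, 33.4). The tangent condition forces TE to be normal to GE and the tangent condition forces TK to be normal to KB, with radius 10.2, so the center T sits 10.2 in from both sides at T = (57.6, 23.2). Then |AT| = |T − A| = 62.1.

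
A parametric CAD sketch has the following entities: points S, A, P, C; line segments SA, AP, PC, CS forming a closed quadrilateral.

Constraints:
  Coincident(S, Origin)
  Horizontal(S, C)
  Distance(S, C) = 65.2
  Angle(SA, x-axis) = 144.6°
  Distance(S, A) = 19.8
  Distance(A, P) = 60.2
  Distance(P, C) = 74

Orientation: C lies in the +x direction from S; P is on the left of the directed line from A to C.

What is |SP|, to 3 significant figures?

62.6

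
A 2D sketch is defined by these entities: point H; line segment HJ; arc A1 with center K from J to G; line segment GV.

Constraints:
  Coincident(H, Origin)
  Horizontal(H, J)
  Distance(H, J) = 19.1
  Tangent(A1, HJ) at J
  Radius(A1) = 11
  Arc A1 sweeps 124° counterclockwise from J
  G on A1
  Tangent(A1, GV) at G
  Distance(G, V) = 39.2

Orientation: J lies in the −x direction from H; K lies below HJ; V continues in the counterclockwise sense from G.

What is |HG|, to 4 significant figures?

33.02

A1 meets HJ tangentially, so KJ is at right angles to HJ, so K = J + (0, -11) = (-19.10, -11.00). On A1, J sits at bearing 90° from K; a 124° counterclockwise sweep puts G at bearing 214°, so G = K + 11.0·(cos 214°, sin 214°) = (-28.22, -17.15). Then |HG| = |G − H| = 33.02.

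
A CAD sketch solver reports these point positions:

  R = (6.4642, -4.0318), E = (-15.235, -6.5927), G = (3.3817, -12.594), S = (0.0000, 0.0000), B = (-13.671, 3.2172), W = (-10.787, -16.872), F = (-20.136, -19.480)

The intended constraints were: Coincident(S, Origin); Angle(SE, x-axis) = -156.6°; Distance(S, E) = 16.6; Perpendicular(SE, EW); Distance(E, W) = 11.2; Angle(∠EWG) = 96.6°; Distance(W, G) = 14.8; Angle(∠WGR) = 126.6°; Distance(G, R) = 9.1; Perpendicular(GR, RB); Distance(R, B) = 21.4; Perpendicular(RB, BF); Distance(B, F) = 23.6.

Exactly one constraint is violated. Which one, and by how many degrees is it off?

Perpendicular(RB, BF) — off by 3.90°.

S = (0.00, 0.00) ✓; SE at -156.6° ✓; |SE| = 16.60 ✓; ∠(SE, EW) = 90.00° ✓; |EW| = 11.20 ✓; ∠EWG = 96.60° ✓; |WG| = 14.80 ✓; ∠WGR = 126.6° ✓; |GR| = 9.100 ✓; ∠(GR, RB) = 90.00° ✓; |RB| = 21.40 ✓; ∠(RB, BF) = 93.90° ✗; |BF| = 23.60 ✓.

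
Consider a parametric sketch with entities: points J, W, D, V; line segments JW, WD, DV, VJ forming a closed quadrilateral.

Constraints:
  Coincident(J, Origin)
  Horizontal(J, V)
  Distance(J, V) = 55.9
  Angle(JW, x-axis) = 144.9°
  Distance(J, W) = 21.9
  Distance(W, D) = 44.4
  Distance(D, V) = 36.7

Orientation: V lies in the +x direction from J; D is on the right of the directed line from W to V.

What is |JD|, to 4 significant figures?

22.66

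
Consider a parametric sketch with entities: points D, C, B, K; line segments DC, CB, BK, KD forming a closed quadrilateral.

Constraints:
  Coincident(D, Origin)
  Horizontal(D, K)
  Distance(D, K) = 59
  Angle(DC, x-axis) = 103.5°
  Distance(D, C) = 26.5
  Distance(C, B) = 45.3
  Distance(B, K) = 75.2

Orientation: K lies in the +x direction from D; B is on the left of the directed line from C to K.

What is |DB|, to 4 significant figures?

66.28

Checks: |CB| = 45.30 ✓; |BK| = 75.20 ✓.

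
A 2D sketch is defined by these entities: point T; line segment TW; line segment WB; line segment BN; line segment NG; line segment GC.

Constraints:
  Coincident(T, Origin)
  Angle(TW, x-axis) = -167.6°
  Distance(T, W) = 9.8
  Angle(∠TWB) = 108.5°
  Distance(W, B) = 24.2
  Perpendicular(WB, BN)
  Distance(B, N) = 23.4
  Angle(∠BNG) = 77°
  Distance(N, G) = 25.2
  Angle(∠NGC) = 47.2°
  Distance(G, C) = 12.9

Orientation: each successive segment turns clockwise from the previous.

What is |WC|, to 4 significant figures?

14.71

T is at the origin; TW runs at -167.6° with length 9.8, so W = (-9.571, -2.104). ∠TWB = 108.5° gives WB at 120.9° from the x-axis; with |WB| = 24.2, B = (-22.00, 18.66). WB ⟂ BN, so BN runs at 30.90°; with |BN| = 23.4, N = (-1.920, 30.68). ∠BNG = 77.0° gives NG at -72.10° from the x-axis; with |NG| = 25.2, G = (5.825, 6.697). ∠NGC = 47.2° gives GC at 155.1° from the x-axis; with |GC| = 12.9, C = (-5.876, 12.13). Then |WC| = |C − W| = 14.71.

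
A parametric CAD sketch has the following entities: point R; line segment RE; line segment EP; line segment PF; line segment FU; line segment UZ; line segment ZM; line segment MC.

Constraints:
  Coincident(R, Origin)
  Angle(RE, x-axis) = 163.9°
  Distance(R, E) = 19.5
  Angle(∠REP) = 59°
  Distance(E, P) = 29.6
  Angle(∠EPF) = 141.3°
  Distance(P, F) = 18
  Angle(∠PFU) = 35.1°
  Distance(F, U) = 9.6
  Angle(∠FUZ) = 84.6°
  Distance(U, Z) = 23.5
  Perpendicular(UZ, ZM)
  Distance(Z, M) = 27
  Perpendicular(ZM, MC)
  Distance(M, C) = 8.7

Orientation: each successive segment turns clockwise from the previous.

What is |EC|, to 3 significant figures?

63.1

R is at the origin; RE runs at 163.9° with length 19.5, so E = (-18.7, 5.41). ∠REP = 59.0° gives EP at 42.9° from the x-axis; with |EP| = 29.6, P = (2.95, 25.6). ∠EPF = 141.3° gives PF at 4.20° from the x-axis; with |PF| = 18.0, F = (20.9, 26.9). ∠PFU = 35.1° gives FU at -141° from the x-axis; with |FU| = 9.6, U = (13.5, 20.8). ∠FUZ = 84.6° gives UZ at 124° from the x-axis; with |UZ| = 23.5, Z = (0.364, 40.3). UZ ⟂ ZM, so ZM runs at 33.9°; with |ZM| = 27.0, M = (22.8, 55.4). The perpendicularity gives MC at right angles to ZM, so MC runs at -56.1°; with |MC| = 8.7, C = (27.6, 48.1). Then |EC| = |C − E| = 63.1.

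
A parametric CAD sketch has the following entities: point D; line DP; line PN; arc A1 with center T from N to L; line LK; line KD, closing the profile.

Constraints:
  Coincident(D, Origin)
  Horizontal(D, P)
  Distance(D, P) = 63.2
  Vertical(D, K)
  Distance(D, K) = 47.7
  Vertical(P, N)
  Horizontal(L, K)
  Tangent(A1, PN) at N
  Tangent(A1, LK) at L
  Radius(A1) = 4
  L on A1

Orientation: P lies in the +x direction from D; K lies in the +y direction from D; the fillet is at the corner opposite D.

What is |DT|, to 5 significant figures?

73.582

D is at the origin; DP is horizontal with |DP| = 63.2 and P on the +x side, so P = (63.200, 0.0000). D and K share the same x with |DK| = 47.7 and K on the +y side, so K = (0.0000, 47.700). The virtual corner opposite D is at (63.200, 47.700). A1 meets PN tangentially, so TN is at right angles to PN and since A1 is tangent to LK there, TL ⟂ LK, with radius 4.0, so the center T sits 4.0 in from both sides at T = (59.200, 43.700). Then |DT| = |T − D| = 73.582.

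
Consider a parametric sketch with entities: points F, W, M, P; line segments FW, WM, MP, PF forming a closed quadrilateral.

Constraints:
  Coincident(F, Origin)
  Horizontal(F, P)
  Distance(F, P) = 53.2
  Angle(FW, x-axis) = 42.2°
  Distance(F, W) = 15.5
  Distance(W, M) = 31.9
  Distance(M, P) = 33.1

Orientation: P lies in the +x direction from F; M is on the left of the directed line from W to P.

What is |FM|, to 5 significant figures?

47.335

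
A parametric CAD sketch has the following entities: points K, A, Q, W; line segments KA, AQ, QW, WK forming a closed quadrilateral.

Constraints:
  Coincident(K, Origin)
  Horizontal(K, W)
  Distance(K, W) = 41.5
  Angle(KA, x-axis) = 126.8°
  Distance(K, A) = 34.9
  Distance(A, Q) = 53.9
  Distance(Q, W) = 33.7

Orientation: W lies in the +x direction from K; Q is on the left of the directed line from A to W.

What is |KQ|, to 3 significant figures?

46.2

Checks: |AQ| = 53.90 ✓; |QW| = 33.70 ✓.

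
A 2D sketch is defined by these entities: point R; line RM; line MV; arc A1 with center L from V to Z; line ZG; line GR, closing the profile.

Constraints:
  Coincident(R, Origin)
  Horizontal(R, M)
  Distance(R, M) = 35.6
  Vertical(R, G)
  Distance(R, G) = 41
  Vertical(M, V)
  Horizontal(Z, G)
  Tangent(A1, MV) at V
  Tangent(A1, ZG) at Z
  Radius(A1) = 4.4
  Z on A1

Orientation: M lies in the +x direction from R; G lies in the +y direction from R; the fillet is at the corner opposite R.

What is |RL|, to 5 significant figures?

48.094

R and G share the same x with |RG| = 41.0 and G on the +y side, so G = (0.0000, 41.000). The virtual corner opposite R is at (35.600, 41.000). The tangent condition forces LV to be normal to MV and the tangent condition forces LZ to be normal to ZG, with radius 4.4, so the center L sits 4.4 in from both sides at L = (31.200, 36.600). Then |RL| = |L − R| = 48.094.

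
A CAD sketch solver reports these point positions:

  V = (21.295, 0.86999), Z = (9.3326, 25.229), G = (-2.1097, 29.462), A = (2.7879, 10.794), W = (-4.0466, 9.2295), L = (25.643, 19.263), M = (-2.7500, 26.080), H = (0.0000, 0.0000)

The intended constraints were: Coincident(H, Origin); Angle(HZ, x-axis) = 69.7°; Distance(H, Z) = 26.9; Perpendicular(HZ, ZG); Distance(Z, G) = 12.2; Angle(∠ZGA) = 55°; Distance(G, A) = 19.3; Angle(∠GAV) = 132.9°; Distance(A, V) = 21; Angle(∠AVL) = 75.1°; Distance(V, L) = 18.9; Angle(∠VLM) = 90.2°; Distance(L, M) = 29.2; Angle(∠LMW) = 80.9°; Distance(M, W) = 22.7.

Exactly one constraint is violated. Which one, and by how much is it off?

Distance(M, W) = 22.7 — off by 5.80.

H = (0.00, 0.00) ✓; HZ at 69.70° ✓; |HZ| = 26.90 ✓; ∠(HZ, ZG) = 90.00° ✓; |ZG| = 12.20 ✓; ∠ZGA = 55.00° ✓; |GA| = 19.30 ✓; ∠GAV = 132.9° ✓; |AV| = 21.00 ✓; ∠AVL = 75.10° ✓; |VL| = 18.90 ✓; ∠VLM = 90.20° ✓; |LM| = 29.20 ✓; ∠LMW = 80.90° ✓; |MW| = 16.90 ✗.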